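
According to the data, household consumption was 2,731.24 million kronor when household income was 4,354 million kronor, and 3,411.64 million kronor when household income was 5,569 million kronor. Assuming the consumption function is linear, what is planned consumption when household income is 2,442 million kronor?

MPC = (3411.64 − 2731.24)/(5569 − 4354) = 680.4/1215 = 0.56
a = 2731.24 − 0.56(4354) = 2731.24 − 2438.24 = 293
C = 293 + 0.56(2442) = 293 + 1367.52 = 1660.52

C = 1660.52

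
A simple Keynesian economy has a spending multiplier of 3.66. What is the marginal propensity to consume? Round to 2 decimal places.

k = 1/(1 − MPC), so 1 − MPC = 1/k = 1/3.66 = 0.2732
MPC = 1 − 0.2732 = 0.73

MPC = 0.73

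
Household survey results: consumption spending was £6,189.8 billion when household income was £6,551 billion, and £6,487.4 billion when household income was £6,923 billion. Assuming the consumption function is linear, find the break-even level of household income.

Y = 4745

MPC = (6487.4 − 6189.8)/(6923 − 6551) = 297.6/372 = 0.8
a = 6189.8 − 0.8(6551) = 6189.8 − 5240.8 = 949
Break-even: Y = a/(1−MPC) = 949/0.2 = 4745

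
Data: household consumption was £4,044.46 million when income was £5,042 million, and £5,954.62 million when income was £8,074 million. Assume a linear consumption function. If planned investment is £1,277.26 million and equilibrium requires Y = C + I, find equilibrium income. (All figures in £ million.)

Y = 5798

MPC = (5954.62 − 4044.46)/(8074 − 5042) = 1910.16/3032 = 0.63
a = 4044.46 − 0.63(5042) = 868
Equilibrium: Y = 868 + 0.63Y + 1277.26
0.37Y = 2145.26, so Y = 2145.26/0.37 = 5798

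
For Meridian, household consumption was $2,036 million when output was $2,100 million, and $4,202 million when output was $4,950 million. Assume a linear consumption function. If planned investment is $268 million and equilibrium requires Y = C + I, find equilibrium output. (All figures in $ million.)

MPC = (4202 − 2036)/(4950 − 2100) = 2166/2850 = 0.76
a = 2036 − 0.76(2100) = 440
Equilibrium: Y = 440 + 0.76Y + 268
0.24Y = 708, so Y = 708/0.24 = 2950

Y = 2950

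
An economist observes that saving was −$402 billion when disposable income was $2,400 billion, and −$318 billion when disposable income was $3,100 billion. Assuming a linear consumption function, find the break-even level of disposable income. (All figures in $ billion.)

Y = 5750

MPS = ΔS/ΔY = (-318 − (-402))/(3100 − 2400) = 84/700 = 0.12
MPC = 1 − MPS = 0.88
From S(2400) = -402: −a + 0.12(2400) = -402, so a = 288 − (-402) = 690
Break-even (S = 0): Y = a/MPS = 690/0.12 = 5750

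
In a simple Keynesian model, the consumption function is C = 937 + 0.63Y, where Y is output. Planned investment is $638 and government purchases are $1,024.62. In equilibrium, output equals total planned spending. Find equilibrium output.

Y = 7026

Y = C + I + G = 937 + 0.63Y + 638 + 1024.62
Y − 0.63Y = 2599.62
0.37Y = 2599.62, so Y = 2599.62/0.37 = 7026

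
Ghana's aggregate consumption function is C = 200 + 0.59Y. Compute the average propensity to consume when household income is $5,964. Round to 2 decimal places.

APC = 0.62

C = 200 + 0.59(5964) = 3718.76
APC = C/Y = 3718.76/5964 = 0.62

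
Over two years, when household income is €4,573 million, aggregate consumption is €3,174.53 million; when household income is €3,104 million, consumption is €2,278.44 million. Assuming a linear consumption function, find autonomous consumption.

a = 385

MPC = ΔC/ΔY = (3174.53 − 2278.44)/(4573 − 3104) = 896.09/1469 = 0.61
a = C − MPC·Y = 2278.44 − 0.61(3104) = 2278.44 − 1893.44 = 385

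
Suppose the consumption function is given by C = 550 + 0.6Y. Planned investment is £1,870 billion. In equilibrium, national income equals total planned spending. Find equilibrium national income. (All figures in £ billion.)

Y = 6050

Y = C + I = 550 + 0.6Y + 1870
Y − 0.6Y = 2420
0.4Y = 2420, so Y = 2420/0.4 = 6050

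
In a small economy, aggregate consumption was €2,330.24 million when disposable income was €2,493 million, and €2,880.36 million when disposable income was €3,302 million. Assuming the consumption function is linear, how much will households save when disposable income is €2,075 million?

S = 29

MPC = (2880.36 − 2330.24)/(3302 − 2493) = 550.12/809 = 0.68
a = 2330.24 − 0.68(2493) = 2330.24 − 1695.24 = 635
C = 635 + 0.68(2075) = 2046
S = 2075 − 2046 = 29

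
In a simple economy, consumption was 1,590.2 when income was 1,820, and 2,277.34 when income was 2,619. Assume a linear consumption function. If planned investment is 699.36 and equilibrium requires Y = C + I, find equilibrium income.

MPC = (2277.34 − 1590.2)/(2619 − 1820) = 687.14/799 = 0.86
a = 1590.2 − 0.86(1820) = 25
Equilibrium: Y = 25 + 0.86Y + 699.36
0.14Y = 724.36, so Y = 724.36/0.14 = 5174

Y = 5174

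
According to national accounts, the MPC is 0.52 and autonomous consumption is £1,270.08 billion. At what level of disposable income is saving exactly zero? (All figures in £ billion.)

At break-even, C = Y: 1270.08 + 0.52Y = Y
0.48Y = 1270.08, so Y = 1270.08/0.48 = 2646

Y = 2646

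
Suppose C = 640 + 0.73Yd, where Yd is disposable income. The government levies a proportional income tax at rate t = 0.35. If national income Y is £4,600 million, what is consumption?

Yd = (1 − 0.35)(4600) = 0.65(4600) = 2990
C = 640 + 0.73(2990) = 640 + 2182.7 = 2822.7

C = 2822.7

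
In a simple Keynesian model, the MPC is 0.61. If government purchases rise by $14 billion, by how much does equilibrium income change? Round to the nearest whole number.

The multiplier is 1/(1 − MPC) = 1/0.39.
ΔY = 14/0.39 = 35.90 ≈ 36

ΔY ≈ 36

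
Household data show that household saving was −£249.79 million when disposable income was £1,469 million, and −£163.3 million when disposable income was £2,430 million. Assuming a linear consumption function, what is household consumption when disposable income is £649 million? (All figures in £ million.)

C = 972.59

MPS = ΔS/ΔY = (-163.3 − (-249.79))/(2430 − 1469) = 86.49/961 = 0.09
MPC = 1 − MPS = 0.91
Autonomous saving = -249.79 − 0.09(1469) = -382, so a = 382
C = 382 + 0.91(649) = 382 + 590.59 = 972.59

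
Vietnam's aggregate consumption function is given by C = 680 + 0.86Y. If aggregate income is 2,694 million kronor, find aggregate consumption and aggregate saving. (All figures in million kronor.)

C = 680 + 0.86(2694) = 680 + 2316.84 = 2996.84
S = Y − C = 2694 − 2996.84 = -302.84

C = 2996.84; S = -302.84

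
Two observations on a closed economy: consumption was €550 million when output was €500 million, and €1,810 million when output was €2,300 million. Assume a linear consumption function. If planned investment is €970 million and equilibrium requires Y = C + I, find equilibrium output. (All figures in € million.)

MPC = (1810 − 550)/(2300 − 500) = 1260/1800 = 0.7
a = 550 − 0.7(500) = 200
Equilibrium: Y = 200 + 0.7Y + 970
0.3Y = 1170, so Y = 1170/0.3 = 3900

Y = 3900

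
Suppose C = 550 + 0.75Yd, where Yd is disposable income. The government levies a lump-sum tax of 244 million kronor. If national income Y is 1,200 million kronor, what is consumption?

C = 1267

Yd = Y − T = 1200 − 244 = 956
C = 550 + 0.75(956) = 550 + 717 = 1267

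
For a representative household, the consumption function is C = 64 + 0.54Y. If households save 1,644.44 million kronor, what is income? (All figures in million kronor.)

S = Y − C = -64 + 0.46Y
-64 + 0.46Y = 1644.44, so 0.46Y = 1708.44 and Y = 3714

Y = 3714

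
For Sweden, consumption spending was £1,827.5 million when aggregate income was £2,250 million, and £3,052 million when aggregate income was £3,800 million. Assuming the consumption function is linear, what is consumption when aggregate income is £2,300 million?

C = 1867

MPC = (3052 − 1827.5)/(3800 − 2250) = 1224.5/1550 = 0.79
a = 1827.5 − 0.79(2250) = 1827.5 − 1777.5 = 50
C = 50 + 0.79(2300) = 50 + 1817 = 1867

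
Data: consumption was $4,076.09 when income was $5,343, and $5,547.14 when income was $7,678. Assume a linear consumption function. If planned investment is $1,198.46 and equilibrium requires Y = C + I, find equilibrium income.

Y = 5158

MPC = (5547.14 − 4076.09)/(7678 − 5343) = 1471.05/2335 = 0.63
a = 4076.09 − 0.63(5343) = 710
Equilibrium: Y = 710 + 0.63Y + 1198.46
0.37Y = 1908.46, so Y = 1908.46/0.37 = 5158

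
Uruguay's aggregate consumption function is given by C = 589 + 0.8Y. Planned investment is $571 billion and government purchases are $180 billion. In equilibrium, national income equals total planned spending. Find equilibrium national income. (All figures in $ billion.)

Y = 6700

Y = C + I + G = 589 + 0.8Y + 571 + 180
Y − 0.8Y = 1340
0.2Y = 1340, so Y = 1340/0.2 = 6700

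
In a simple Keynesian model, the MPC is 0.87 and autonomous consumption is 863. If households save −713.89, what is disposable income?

Y = 1147

S = Y − C = -863 + 0.13Y
-863 + 0.13Y = -713.89, so 0.13Y = 149.11 and Y = 1147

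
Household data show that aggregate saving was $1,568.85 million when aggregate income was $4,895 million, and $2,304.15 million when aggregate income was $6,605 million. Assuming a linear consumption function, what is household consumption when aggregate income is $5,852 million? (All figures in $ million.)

MPS = ΔS/ΔY = (2304.15 − 1568.85)/(6605 − 4895) = 735.3/1710 = 0.43
MPC = 1 − MPS = 0.57
Autonomous saving = 1568.85 − 0.43(4895) = -536, so a = 536
C = 536 + 0.57(5852) = 536 + 3335.64 = 3871.64

C = 3871.64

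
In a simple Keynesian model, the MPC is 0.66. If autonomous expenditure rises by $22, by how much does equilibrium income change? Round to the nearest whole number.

ΔY ≈ 65

The multiplier is 1/(1 − MPC) = 1/0.34.
ΔY = 22/0.34 = 64.71 ≈ 65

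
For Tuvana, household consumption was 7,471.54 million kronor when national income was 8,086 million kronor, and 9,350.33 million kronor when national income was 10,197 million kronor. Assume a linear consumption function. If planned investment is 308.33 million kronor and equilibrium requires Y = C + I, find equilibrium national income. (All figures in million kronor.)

Y = 5303

MPC = (9350.33 − 7471.54)/(10197 − 8086) = 1878.79/2111 = 0.89
a = 7471.54 − 0.89(8086) = 275
Equilibrium: Y = 275 + 0.89Y + 308.33
0.11Y = 583.33, so Y = 583.33/0.11 = 5303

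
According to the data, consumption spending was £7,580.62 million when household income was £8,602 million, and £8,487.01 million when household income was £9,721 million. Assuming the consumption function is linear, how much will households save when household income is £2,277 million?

MPC = (8487.01 − 7580.62)/(9721 − 8602) = 906.39/1119 = 0.81
a = 7580.62 − 0.81(8602) = 7580.62 − 6967.62 = 613
C = 613 + 0.81(2277) = 2457.37
S = 2277 − 2457.37 = -180.37

S = -180.37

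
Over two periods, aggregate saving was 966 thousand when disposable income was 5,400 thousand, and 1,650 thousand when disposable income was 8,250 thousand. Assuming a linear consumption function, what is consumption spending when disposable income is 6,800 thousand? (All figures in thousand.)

C = 5498

MPS = ΔS/ΔY = (1650 − 966)/(8250 − 5400) = 684/2850 = 0.24
MPC = 1 − MPS = 0.76
Autonomous saving = 966 − 0.24(5400) = -330, so a = 330
C = 330 + 0.76(6800) = 330 + 5168 = 5498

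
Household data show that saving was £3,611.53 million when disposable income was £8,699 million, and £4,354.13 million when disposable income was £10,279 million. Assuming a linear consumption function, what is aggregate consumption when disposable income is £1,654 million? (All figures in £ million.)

MPS = ΔS/ΔY = (4354.13 − 3611.53)/(10279 − 8699) = 742.6/1580 = 0.47
MPC = 1 − MPS = 0.53
Autonomous saving = 3611.53 − 0.47(8699) = -477, so a = 477
C = 477 + 0.53(1654) = 477 + 876.62 = 1353.62

C = 1353.62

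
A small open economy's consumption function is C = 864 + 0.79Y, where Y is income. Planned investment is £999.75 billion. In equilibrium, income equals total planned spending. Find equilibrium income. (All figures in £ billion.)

Y = C + I = 864 + 0.79Y + 999.75
Y − 0.79Y = 1863.75
0.21Y = 1863.75, so Y = 1863.75/0.21 = 8875

Y = 8875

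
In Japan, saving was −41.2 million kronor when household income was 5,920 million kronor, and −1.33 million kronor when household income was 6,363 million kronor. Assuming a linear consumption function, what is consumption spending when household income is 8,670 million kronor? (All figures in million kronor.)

MPS = ΔS/ΔY = (-1.33 − (-41.2))/(6363 − 5920) = 39.87/443 = 0.09
MPC = 1 − MPS = 0.91
Autonomous saving = -41.2 − 0.09(5920) = -574, so a = 574
C = 574 + 0.91(8670) = 574 + 7889.7 = 8463.7

C = 8463.7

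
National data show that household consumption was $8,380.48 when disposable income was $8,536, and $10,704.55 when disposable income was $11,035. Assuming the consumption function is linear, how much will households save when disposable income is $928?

MPC = (10704.55 − 8380.48)/(11035 − 8536) = 2324.07/2499 = 0.93
a = 8380.48 − 0.93(8536) = 8380.48 − 7938.48 = 442
C = 442 + 0.93(928) = 1305.04
S = 928 − 1305.04 = -377.04

S = -377.04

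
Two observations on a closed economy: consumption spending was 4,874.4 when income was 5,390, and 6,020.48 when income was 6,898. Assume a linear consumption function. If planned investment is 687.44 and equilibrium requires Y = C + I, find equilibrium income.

MPC = (6020.48 − 4874.4)/(6898 − 5390) = 1146.08/1508 = 0.76
a = 4874.4 − 0.76(5390) = 778
Equilibrium: Y = 778 + 0.76Y + 687.44
0.24Y = 1465.44, so Y = 1465.44/0.24 = 6106

Y = 6106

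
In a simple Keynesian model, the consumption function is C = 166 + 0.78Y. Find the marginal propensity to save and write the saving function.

MPS = 1 − MPC = 1 − 0.78 = 0.22
S = Y − C = -166 + 0.22Y

MPS = 0.22; S = -166 + 0.22Y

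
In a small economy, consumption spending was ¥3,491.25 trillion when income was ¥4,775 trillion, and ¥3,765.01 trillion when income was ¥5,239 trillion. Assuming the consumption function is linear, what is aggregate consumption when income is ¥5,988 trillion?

C = 4206.92

MPC = (3765.01 − 3491.25)/(5239 − 4775) = 273.76/464 = 0.59
a = 3491.25 − 0.59(4775) = 3491.25 − 2817.25 = 674
C = 674 + 0.59(5988) = 674 + 3532.92 = 4206.92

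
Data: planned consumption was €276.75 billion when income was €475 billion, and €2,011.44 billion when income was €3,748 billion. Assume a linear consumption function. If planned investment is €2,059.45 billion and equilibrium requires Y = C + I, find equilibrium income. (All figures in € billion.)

MPC = (2011.44 − 276.75)/(3748 − 475) = 1734.69/3273 = 0.53
a = 276.75 − 0.53(475) = 25
Equilibrium: Y = 25 + 0.53Y + 2059.45
0.47Y = 2084.45, so Y = 2084.45/0.47 = 4435

Y = 4435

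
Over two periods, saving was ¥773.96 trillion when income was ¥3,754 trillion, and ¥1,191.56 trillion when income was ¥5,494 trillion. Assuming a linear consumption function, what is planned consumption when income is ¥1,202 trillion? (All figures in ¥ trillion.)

MPS = ΔS/ΔY = (1191.56 − 773.96)/(5494 − 3754) = 417.6/1740 = 0.24
MPC = 1 − MPS = 0.76
Autonomous saving = 773.96 − 0.24(3754) = -127, so a = 127
C = 127 + 0.76(1202) = 127 + 913.52 = 1040.52

C = 1040.52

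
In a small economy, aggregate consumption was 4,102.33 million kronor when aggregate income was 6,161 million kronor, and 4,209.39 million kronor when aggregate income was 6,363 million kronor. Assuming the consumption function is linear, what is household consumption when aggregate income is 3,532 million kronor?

C = 2708.96

MPC = (4209.39 − 4102.33)/(6363 − 6161) = 107.06/202 = 0.53
a = 4102.33 − 0.53(6161) = 4102.33 − 3265.33 = 837
C = 837 + 0.53(3532) = 837 + 1871.96 = 2708.96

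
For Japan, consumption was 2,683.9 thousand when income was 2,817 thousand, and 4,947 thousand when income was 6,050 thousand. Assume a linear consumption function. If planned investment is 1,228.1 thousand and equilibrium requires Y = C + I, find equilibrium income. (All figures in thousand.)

MPC = (4947 − 2683.9)/(6050 − 2817) = 2263.1/3233 = 0.7
a = 2683.9 − 0.7(2817) = 712
Equilibrium: Y = 712 + 0.7Y + 1228.1
0.3Y = 1940.1, so Y = 1940.1/0.3 = 6467

Y = 6467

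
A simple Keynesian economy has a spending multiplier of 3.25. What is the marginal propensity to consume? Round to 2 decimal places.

MPC = 0.69

k = 1/(1 − MPC), so 1 − MPC = 1/k = 1/3.25 = 0.3077
MPC = 1 − 0.3077 = 0.69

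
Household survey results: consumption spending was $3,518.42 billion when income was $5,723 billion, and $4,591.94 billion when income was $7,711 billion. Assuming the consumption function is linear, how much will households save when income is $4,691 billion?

S = 1729.86

MPC = (4591.94 − 3518.42)/(7711 − 5723) = 1073.52/1988 = 0.54
a = 3518.42 − 0.54(5723) = 3518.42 − 3090.42 = 428
C = 428 + 0.54(4691) = 2961.14
S = 4691 − 2961.14 = 1729.86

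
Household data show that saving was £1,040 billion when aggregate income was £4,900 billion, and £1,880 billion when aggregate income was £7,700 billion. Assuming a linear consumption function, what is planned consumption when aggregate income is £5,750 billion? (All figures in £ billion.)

C = 4455

MPS = ΔS/ΔY = (1880 − 1040)/(7700 − 4900) = 840/2800 = 0.3
MPC = 1 − MPS = 0.7
Autonomous saving = 1040 − 0.3(4900) = -430, so a = 430
C = 430 + 0.7(5750) = 430 + 4025 = 4455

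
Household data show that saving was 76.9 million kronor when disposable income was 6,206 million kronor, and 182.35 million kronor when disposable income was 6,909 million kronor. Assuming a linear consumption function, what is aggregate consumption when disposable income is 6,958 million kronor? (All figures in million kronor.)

MPS = ΔS/ΔY = (182.35 − 76.9)/(6909 − 6206) = 105.45/703 = 0.15
MPC = 1 − MPS = 0.85
Autonomous saving = 76.9 − 0.15(6206) = -854, so a = 854
C = 854 + 0.85(6958) = 854 + 5914.3 = 6768.3

C = 6768.3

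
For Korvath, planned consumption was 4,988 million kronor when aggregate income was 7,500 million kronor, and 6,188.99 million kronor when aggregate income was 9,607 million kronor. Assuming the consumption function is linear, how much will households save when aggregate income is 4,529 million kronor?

MPC = (6188.99 − 4988)/(9607 − 7500) = 1200.99/2107 = 0.57
a = 4988 − 0.57(7500) = 4988 − 4275 = 713
C = 713 + 0.57(4529) = 3294.53
S = 4529 − 3294.53 = 1234.47

S = 1234.47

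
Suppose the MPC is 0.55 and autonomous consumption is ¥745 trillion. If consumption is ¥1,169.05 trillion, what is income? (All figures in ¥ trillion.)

745 + 0.55Y = 1169.05
0.55Y = 424.05, so Y = 424.05/0.55 = 771

Y = 771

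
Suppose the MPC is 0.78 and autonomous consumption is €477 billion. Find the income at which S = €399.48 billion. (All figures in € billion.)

Y = 3984

S = Y − C = -477 + 0.22Y
-477 + 0.22Y = 399.48, so 0.22Y = 876.48 and Y = 3984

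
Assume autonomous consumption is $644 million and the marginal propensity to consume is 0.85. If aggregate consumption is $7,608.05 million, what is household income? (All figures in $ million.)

Y = 8193

644 + 0.85Y = 7608.05
0.85Y = 6964.05, so Y = 6964.05/0.85 = 8193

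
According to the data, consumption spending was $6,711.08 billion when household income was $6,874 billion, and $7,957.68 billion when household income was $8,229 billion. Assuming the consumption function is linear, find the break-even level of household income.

MPC = (7957.68 − 6711.08)/(8229 − 6874) = 1246.6/1355 = 0.92
a = 6711.08 − 0.92(6874) = 6711.08 − 6324.08 = 387
Break-even: Y = a/(1−MPC) = 387/0.08 = 4837.5

Y = 4837.5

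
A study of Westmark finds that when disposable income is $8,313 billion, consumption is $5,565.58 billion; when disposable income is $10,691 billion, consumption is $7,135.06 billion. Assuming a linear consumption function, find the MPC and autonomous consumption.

MPC = 0.66; a = 79

MPC = ΔC/ΔY = (7135.06 − 5565.58)/(10691 − 8313) = 1569.48/2378 = 0.66
a = C − MPC·Y = 5565.58 − 0.66(8313) = 5565.58 − 5486.58 = 79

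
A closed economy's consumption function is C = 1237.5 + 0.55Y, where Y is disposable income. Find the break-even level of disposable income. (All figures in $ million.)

At break-even, C = Y: 1237.5 + 0.55Y = Y
0.45Y = 1237.5, so Y = 1237.5/0.45 = 2750

Y = 2750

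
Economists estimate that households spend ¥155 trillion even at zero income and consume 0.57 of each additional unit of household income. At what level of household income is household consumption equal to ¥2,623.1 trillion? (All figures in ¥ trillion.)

Y = 4330

155 + 0.57Y = 2623.1
0.57Y = 2468.1, so Y = 2468.1/0.57 = 4330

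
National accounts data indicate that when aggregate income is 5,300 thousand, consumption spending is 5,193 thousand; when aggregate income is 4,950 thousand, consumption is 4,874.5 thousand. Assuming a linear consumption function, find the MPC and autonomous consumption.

MPC = 0.91; a = 370

MPC = ΔC/ΔY = (5193 − 4874.5)/(5300 − 4950) = 318.5/350 = 0.91
a = C − MPC·Y = 4874.5 − 0.91(4950) = 4874.5 − 4504.5 = 370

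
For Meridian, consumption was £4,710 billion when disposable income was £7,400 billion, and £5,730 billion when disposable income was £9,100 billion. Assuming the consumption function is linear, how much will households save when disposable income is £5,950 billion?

MPC = (5730 − 4710)/(9100 − 7400) = 1020/1700 = 0.6
a = 4710 − 0.6(7400) = 4710 − 4440 = 270
C = 270 + 0.6(5950) = 3840
S = 5950 − 3840 = 2110

S = 2110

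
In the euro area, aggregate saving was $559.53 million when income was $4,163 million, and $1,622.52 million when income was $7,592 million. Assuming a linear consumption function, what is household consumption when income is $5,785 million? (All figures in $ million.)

MPS = ΔS/ΔY = (1622.52 − 559.53)/(7592 − 4163) = 1062.99/3429 = 0.31
MPC = 1 − MPS = 0.69
Autonomous saving = 559.53 − 0.31(4163) = -731, so a = 731
C = 731 + 0.69(5785) = 731 + 3991.65 = 4722.65

C = 4722.65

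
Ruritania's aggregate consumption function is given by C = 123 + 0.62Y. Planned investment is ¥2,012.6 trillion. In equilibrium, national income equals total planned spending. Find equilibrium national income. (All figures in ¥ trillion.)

Y = C + I = 123 + 0.62Y + 2012.6
Y − 0.62Y = 2135.6
0.38Y = 2135.6, so Y = 2135.6/0.38 = 5620

Y = 5620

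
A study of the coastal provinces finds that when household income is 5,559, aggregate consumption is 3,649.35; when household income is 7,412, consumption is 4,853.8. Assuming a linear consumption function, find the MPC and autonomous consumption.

MPC = ΔC/ΔY = (4853.8 − 3649.35)/(7412 − 5559) = 1204.45/1853 = 0.65
a = C − MPC·Y = 3649.35 − 0.65(5559) = 3649.35 − 3613.35 = 36

MPC = 0.65; a = 36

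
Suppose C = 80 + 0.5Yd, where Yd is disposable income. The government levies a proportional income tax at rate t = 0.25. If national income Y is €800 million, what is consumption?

C = 380

Yd = (1 − 0.25)(800) = 0.75(800) = 600
C = 80 + 0.5(600) = 80 + 300 = 380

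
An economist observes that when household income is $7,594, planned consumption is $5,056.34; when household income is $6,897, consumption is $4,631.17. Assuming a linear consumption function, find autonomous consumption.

a = 424

MPC = ΔC/ΔY = (5056.34 − 4631.17)/(7594 − 6897) = 425.17/697 = 0.61
a = C − MPC·Y = 4631.17 − 0.61(6897) = 4631.17 − 4207.17 = 424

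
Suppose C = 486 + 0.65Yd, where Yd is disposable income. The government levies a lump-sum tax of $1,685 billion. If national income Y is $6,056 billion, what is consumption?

C = 3327.15

Yd = Y − T = 6056 − 1685 = 4371
C = 486 + 0.65(4371) = 486 + 2841.15 = 3327.15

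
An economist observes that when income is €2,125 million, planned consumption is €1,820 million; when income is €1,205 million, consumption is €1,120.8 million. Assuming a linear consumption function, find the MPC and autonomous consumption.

MPC = 0.76; a = 205

MPC = ΔC/ΔY = (1820 − 1120.8)/(2125 − 1205) = 699.2/920 = 0.76
a = C − MPC·Y = 1120.8 − 0.76(1205) = 1120.8 − 915.8 = 205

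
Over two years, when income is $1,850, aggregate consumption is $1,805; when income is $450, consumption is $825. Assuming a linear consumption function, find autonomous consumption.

MPC = ΔC/ΔY = (1805 − 825)/(1850 − 450) = 980/1400 = 0.7
a = C − MPC·Y = 825 − 0.7(450) = 825 − 315 = 510

a = 510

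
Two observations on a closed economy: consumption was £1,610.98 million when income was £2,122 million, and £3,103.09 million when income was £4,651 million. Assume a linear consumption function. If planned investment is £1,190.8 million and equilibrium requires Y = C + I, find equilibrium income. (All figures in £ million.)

MPC = (3103.09 − 1610.98)/(4651 − 2122) = 1492.11/2529 = 0.59
a = 1610.98 − 0.59(2122) = 359
Equilibrium: Y = 359 + 0.59Y + 1190.8
0.41Y = 1549.8, so Y = 1549.8/0.41 = 3780

Y = 3780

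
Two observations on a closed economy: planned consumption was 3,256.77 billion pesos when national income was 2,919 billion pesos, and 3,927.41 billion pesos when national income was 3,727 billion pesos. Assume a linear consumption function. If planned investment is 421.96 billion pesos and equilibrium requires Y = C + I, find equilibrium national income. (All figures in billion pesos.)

Y = 7388

MPC = (3927.41 − 3256.77)/(3727 − 2919) = 670.64/808 = 0.83
a = 3256.77 − 0.83(2919) = 834
Equilibrium: Y = 834 + 0.83Y + 421.96
0.17Y = 1255.96, so Y = 1255.96/0.17 = 7388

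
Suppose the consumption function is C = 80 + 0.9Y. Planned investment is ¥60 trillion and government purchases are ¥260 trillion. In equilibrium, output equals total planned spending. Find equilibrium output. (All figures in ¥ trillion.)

Y = 4000

Y = C + I + G = 80 + 0.9Y + 60 + 260
Y − 0.9Y = 400
0.1Y = 400, so Y = 400/0.1 = 4000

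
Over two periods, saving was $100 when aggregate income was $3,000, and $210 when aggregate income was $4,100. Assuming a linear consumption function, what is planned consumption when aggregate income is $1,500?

C = 1550

MPS = ΔS/ΔY = (210 − 100)/(4100 − 3000) = 110/1100 = 0.1
MPC = 1 − MPS = 0.9
Autonomous saving = 100 − 0.1(3000) = -200, so a = 200
C = 200 + 0.9(1500) = 200 + 1350 = 1550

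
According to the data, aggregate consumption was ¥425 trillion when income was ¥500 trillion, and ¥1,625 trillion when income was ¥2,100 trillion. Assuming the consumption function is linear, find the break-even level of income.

Y = 200

MPC = (1625 − 425)/(2100 − 500) = 1200/1600 = 0.75
a = 425 − 0.75(500) = 425 − 375 = 50
Break-even: Y = a/(1−MPC) = 50/0.25 = 200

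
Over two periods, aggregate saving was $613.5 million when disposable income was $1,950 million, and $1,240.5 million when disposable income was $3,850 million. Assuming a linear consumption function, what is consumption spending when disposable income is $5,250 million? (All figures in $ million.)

MPS = ΔS/ΔY = (1240.5 − 613.5)/(3850 − 1950) = 627/1900 = 0.33
MPC = 1 − MPS = 0.67
Autonomous saving = 613.5 − 0.33(1950) = -30, so a = 30
C = 30 + 0.67(5250) = 30 + 3517.5 = 3547.5

C = 3547.5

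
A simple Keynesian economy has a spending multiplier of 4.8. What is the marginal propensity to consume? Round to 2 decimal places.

MPC = 0.79

k = 1/(1 − MPC), so 1 − MPC = 1/k = 1/4.8 = 0.2083
MPC = 1 − 0.2083 = 0.79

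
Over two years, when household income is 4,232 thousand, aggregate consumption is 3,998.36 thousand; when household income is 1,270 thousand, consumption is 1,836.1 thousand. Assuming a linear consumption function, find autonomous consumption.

a = 909

MPC = ΔC/ΔY = (3998.36 − 1836.1)/(4232 − 1270) = 2162.26/2962 = 0.73
a = C − MPC·Y = 1836.1 − 0.73(1270) = 1836.1 − 927.1 = 909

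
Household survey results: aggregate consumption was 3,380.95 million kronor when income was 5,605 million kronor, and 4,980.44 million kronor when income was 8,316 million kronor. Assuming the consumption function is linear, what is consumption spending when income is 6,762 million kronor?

C = 4063.58

MPC = (4980.44 − 3380.95)/(8316 − 5605) = 1599.49/2711 = 0.59
a = 3380.95 − 0.59(5605) = 3380.95 − 3306.95 = 74
C = 74 + 0.59(6762) = 74 + 3989.58 = 4063.58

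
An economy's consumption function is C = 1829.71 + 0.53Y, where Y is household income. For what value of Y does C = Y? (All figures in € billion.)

At break-even, C = Y: 1829.71 + 0.53Y = Y
0.47Y = 1829.71, so Y = 1829.71/0.47 = 3893

Y = 3893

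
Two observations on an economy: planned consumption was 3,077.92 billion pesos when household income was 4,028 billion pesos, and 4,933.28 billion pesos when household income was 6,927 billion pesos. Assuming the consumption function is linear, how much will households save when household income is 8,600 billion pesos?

S = 2596

MPC = (4933.28 − 3077.92)/(6927 − 4028) = 1855.36/2899 = 0.64
a = 3077.92 − 0.64(4028) = 3077.92 − 2577.92 = 500
C = 500 + 0.64(8600) = 6004
S = 8600 − 6004 = 2596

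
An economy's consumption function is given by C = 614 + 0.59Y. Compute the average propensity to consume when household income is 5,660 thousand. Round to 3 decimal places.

APC = 0.698

C = 614 + 0.59(5660) = 3953.4
APC = C/Y = 3953.4/5660 = 0.698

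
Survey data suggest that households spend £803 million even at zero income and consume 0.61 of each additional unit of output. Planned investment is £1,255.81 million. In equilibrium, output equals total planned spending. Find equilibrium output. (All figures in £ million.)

Y = 5279

Y = C + I = 803 + 0.61Y + 1255.81
Y − 0.61Y = 2058.81
0.39Y = 2058.81, so Y = 2058.81/0.39 = 5279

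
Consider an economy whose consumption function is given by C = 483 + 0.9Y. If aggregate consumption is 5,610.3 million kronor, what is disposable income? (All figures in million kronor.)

Y = 5697

483 + 0.9Y = 5610.3
0.9Y = 5127.3, so Y = 5127.3/0.9 = 5697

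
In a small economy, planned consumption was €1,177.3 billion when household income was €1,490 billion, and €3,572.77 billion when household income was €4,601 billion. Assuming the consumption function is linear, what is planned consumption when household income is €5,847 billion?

C = 4532.19

MPC = (3572.77 − 1177.3)/(4601 − 1490) = 2395.47/3111 = 0.77
a = 1177.3 − 0.77(1490) = 1177.3 − 1147.3 = 30
C = 30 + 0.77(5847) = 30 + 4502.19 = 4532.19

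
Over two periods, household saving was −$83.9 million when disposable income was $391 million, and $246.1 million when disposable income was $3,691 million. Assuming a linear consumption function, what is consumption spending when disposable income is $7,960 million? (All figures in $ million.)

MPS = ΔS/ΔY = (246.1 − (-83.9))/(3691 − 391) = 330/3300 = 0.1
MPC = 1 − MPS = 0.9
Autonomous saving = -83.9 − 0.1(391) = -123, so a = 123
C = 123 + 0.9(7960) = 123 + 7164 = 7287

C = 7287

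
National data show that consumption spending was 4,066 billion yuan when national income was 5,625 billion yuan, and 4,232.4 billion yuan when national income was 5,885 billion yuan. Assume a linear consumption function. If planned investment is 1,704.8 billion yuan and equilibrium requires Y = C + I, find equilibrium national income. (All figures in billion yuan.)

Y = 6030

MPC = (4232.4 − 4066)/(5885 − 5625) = 166.4/260 = 0.64
a = 4066 − 0.64(5625) = 466
Equilibrium: Y = 466 + 0.64Y + 1704.8
0.36Y = 2170.8, so Y = 2170.8/0.36 = 6030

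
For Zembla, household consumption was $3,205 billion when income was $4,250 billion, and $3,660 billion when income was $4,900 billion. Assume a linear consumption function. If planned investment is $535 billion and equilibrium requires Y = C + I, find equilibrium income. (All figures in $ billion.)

Y = 2550

MPC = (3660 − 3205)/(4900 − 4250) = 455/650 = 0.7
a = 3205 − 0.7(4250) = 230
Equilibrium: Y = 230 + 0.7Y + 535
0.3Y = 765, so Y = 765/0.3 = 2550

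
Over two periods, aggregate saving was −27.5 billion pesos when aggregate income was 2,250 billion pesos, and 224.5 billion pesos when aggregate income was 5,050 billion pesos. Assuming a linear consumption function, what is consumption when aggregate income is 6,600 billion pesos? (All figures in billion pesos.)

MPS = ΔS/ΔY = (224.5 − (-27.5))/(5050 − 2250) = 252/2800 = 0.09
MPC = 1 − MPS = 0.91
Autonomous saving = -27.5 − 0.09(2250) = -230, so a = 230
C = 230 + 0.91(6600) = 230 + 6006 = 6236

C = 6236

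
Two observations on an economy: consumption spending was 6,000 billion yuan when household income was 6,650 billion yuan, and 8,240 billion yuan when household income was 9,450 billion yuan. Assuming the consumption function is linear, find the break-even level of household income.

Y = 3400

MPC = (8240 − 6000)/(9450 − 6650) = 2240/2800 = 0.8
a = 6000 − 0.8(6650) = 6000 − 5320 = 680
Break-even: Y = a/(1−MPC) = 680/0.2 = 3400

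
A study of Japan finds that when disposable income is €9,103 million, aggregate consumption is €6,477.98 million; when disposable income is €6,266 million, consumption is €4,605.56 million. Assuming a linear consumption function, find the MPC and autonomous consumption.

MPC = ΔC/ΔY = (6477.98 − 4605.56)/(9103 − 6266) = 1872.42/2837 = 0.66
a = C − MPC·Y = 4605.56 − 0.66(6266) = 4605.56 − 4135.56 = 470

MPC = 0.66; a = 470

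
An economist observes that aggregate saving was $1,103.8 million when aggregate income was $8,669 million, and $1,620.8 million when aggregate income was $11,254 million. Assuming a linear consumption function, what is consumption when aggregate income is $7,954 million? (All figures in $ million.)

MPS = ΔS/ΔY = (1620.8 − 1103.8)/(11254 − 8669) = 517/2585 = 0.2
MPC = 1 − MPS = 0.8
Autonomous saving = 1103.8 − 0.2(8669) = -630, so a = 630
C = 630 + 0.8(7954) = 630 + 6363.2 = 6993.2

C = 6993.2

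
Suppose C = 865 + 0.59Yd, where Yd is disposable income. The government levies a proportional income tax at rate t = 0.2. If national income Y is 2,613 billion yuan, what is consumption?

C = 2098.336

Yd = (1 − 0.2)(2613) = 0.8(2613) = 2090.4
C = 865 + 0.59(2090.4) = 865 + 1233.336 = 2098.336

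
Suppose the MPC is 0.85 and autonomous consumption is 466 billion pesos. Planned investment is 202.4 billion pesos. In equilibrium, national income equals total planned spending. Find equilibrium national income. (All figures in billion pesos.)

Y = 4456

Y = C + I = 466 + 0.85Y + 202.4
Y − 0.85Y = 668.4
0.15Y = 668.4, so Y = 668.4/0.15 = 4456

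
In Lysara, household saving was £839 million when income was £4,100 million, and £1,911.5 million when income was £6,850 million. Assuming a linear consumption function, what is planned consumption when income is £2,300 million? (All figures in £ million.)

MPS = ΔS/ΔY = (1911.5 − 839)/(6850 − 4100) = 1072.5/2750 = 0.39
MPC = 1 − MPS = 0.61
Autonomous saving = 839 − 0.39(4100) = -760, so a = 760
C = 760 + 0.61(2300) = 760 + 1403 = 2163

C = 2163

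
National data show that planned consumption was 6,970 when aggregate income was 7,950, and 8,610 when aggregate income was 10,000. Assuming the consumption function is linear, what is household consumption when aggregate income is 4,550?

C = 4250

MPC = (8610 − 6970)/(10000 − 7950) = 1640/2050 = 0.8
a = 6970 − 0.8(7950) = 6970 − 6360 = 610
C = 610 + 0.8(4550) = 610 + 3640 = 4250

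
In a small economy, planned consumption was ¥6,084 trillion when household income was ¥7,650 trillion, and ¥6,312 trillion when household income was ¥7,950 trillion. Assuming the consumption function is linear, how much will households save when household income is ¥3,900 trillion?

MPC = (6312 − 6084)/(7950 − 7650) = 228/300 = 0.76
a = 6084 − 0.76(7650) = 6084 − 5814 = 270
C = 270 + 0.76(3900) = 3234
S = 3900 − 3234 = 666

S = 666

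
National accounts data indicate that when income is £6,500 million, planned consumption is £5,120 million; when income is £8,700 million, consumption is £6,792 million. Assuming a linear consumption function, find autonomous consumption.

a = 180

MPC = ΔC/ΔY = (6792 − 5120)/(8700 − 6500) = 1672/2200 = 0.76
a = C − MPC·Y = 5120 − 0.76(6500) = 5120 − 4940 = 180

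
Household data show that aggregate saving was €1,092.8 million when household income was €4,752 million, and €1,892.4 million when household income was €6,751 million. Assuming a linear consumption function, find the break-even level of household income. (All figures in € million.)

MPS = ΔS/ΔY = (1892.4 − 1092.8)/(6751 − 4752) = 799.6/1999 = 0.4
MPC = 1 − MPS = 0.6
From S(4752) = 1092.8: −a + 0.4(4752) = 1092.8, so a = 1900.8 − 1092.8 = 808
Break-even (S = 0): Y = a/MPS = 808/0.4 = 2020

Y = 2020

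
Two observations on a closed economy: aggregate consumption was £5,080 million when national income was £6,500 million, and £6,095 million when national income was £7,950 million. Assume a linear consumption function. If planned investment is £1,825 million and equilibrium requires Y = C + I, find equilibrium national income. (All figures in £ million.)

Y = 7850

MPC = (6095 − 5080)/(7950 − 6500) = 1015/1450 = 0.7
a = 5080 − 0.7(6500) = 530
Equilibrium: Y = 530 + 0.7Y + 1825
0.3Y = 2355, so Y = 2355/0.3 = 7850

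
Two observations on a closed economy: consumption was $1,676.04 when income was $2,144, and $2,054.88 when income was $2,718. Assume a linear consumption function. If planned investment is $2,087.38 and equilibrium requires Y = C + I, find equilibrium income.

MPC = (2054.88 − 1676.04)/(2718 − 2144) = 378.84/574 = 0.66
a = 1676.04 − 0.66(2144) = 261
Equilibrium: Y = 261 + 0.66Y + 2087.38
0.34Y = 2348.38, so Y = 2348.38/0.34 = 6907

Y = 6907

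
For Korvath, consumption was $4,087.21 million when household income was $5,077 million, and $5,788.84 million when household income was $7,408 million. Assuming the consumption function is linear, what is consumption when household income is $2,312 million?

MPC = (5788.84 − 4087.21)/(7408 − 5077) = 1701.63/2331 = 0.73
a = 4087.21 − 0.73(5077) = 4087.21 − 3706.21 = 381
C = 381 + 0.73(2312) = 381 + 1687.76 = 2068.76

C = 2068.76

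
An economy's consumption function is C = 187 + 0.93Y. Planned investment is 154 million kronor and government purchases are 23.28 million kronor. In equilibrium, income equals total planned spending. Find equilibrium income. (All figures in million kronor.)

Y = 5204

Y = C + I + G = 187 + 0.93Y + 154 + 23.28
Y − 0.93Y = 364.28
0.07Y = 364.28, so Y = 364.28/0.07 = 5204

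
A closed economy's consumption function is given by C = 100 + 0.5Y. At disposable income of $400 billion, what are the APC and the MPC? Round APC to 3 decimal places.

MPC = 0.5 (the slope of the consumption function)
C = 100 + 0.5(400) = 300, so APC = 300/400 = 0.750

APC = 0.750; MPC = 0.5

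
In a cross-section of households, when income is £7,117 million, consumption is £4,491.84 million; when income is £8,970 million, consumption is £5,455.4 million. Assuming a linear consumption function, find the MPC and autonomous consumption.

MPC = ΔC/ΔY = (5455.4 − 4491.84)/(8970 − 7117) = 963.56/1853 = 0.52
a = C − MPC·Y = 4491.84 − 0.52(7117) = 4491.84 − 3700.84 = 791

MPC = 0.52; a = 791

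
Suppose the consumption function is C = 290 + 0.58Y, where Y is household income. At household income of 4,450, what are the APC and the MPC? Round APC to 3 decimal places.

MPC = 0.58 (the slope of the consumption function)
C = 290 + 0.58(4450) = 2871, so APC = 2871/4450 = 0.645

APC = 0.645; MPC = 0.58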